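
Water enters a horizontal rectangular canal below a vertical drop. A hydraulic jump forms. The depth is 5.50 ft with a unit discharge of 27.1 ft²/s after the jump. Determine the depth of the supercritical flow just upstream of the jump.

V₂ = q/y₂ = 27.1/5.50 = 4.93 ft/s; Fr₂ = V₂/√(g·y₂) = 0.370.
The Bélanger relation is symmetric: y₁/y₂ = ½[√(1 + 8Fr₂²) − 1] = ½[√2.097 − 1] = 0.224.
y₁ = 0.224 × 5.50 = 1.23 ft.

y₁ = 1.23 ft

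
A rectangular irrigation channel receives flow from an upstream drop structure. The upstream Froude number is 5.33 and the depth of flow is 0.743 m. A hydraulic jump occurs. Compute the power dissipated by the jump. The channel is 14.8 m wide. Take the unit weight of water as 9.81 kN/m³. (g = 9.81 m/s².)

P = 9071 kW

Fr₁ = 5.33 (given).
Conjugate-depth relation: y₂/y₁ = ½[√(1 + 8Fr₁²) − 1] = ½[√228.3 − 1] = 7.05.
y₂ = 7.05 × 0.743 = 5.24 m.
V₁ = Fr₁·√(g·y₁) = 5.33×√(9.81×0.743) = 14.4 m/s; q = V₁·y₁ = 10.7 m²/s. V₂ = q/y₂ = 10.7/5.24 = 2.04 m/s. E₁ = y₁ + V₁²/2g = 11.3 m; E₂ = y₂ + V₂²/2g = 5.45 m. ΔE = E₁ − E₂ = 5.84 m.
Q = q·b = 10.7 × 14.8 = 158 m³/s. P = γ·Q·ΔE = 9.81 × 158 × 5.84 = 9071 kW.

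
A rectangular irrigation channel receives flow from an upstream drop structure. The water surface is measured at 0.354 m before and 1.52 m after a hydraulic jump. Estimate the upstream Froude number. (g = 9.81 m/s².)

For a rectangular channel the momentum equation gives q² = ½·g·y₁·y₂·(y₁ + y₂) = ½×9.81×0.354×1.52×1.87 = 4.95.
q = √4.95 = 2.22 m²/s.
V₁ = q/y₁ = 6.28 m/s; Fr₁ = V₁/√(g·y₁) = 3.37.

Fr₁ = 3.37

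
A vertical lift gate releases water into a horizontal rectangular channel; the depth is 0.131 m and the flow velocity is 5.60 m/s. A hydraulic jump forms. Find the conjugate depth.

Fr₁ = V₁/√(g·y₁) = 5.60/√(9.81×0.131) = 4.94.
Bélanger equation: y₂/y₁ = ½[√(1 + 8Fr₁²) − 1] = ½[√196.2 − 1] = 6.50.
y₂ = 6.50 × 0.131 = 0.852 m.

y₂ = 0.852 m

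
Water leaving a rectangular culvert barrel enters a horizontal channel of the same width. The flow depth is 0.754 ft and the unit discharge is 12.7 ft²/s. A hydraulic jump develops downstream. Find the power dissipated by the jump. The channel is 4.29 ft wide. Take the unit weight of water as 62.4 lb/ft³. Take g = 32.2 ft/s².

P = 10.1 hp

V₁ = q/y₁ = 12.7/0.754 = 16.8 ft/s. Fr₁ = V₁/√(g·y₁) = 16.8/√(32.2×0.754) = 3.42.
Sequent-depth ratio: y₂/y₁ = ½[√(1 + 8Fr₁²) − 1] = ½[√94.48 − 1] = 4.36.
y₂ = 4.36 × 0.754 = 3.29 ft.
Head loss: ΔE = (y₂ − y₁)³/(4y₁y₂) = (3.29 − 0.754)³/(4×0.754×3.29) = 16.3/9.92 = 1.64 ft.
Q = q·b = 12.7 × 4.29 = 54.5 cfs. P = γ·Q·ΔE/550 = 62.4 × 54.5 × 1.64 / 550 = 10.1 hp.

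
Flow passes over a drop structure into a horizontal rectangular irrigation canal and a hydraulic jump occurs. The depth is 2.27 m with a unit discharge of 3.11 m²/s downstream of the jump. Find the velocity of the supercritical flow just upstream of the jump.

V₂ = q/y₂ = 3.11/2.27 = 1.37 m/s; Fr₂ = V₂/√(g·y₂) = 0.290.
The Bélanger relation is symmetric: y₁/y₂ = ½[√(1 + 8Fr₂²) − 1] = ½[√1.674 − 1] = 0.147.
y₁ = 0.147 × 2.27 = 0.334 m.
V₁ = q/y₁ = 3.11/0.334 = 9.32 m/s.

V₁ = 9.32 m/s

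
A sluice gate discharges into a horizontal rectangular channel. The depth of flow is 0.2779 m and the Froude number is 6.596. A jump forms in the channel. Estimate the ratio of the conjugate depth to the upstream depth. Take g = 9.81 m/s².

Fr₁ = 6.596 (given).
By Bélanger, y₂/y₁ = ½[√(1 + 8Fr₁²) − 1] = ½[√349.06 − 1] = 8.842.

y₂/y₁ = 8.842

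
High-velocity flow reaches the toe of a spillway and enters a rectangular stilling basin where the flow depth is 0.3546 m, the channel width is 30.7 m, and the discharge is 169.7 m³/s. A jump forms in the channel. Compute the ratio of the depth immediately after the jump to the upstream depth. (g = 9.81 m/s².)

y₂/y₁ = 11.33

q = Q/b = 169.7/30.7 = 5.528 m²/s; V₁ = q/y₁ = 15.59 m/s. Fr₁ = V₁/√(g·y₁) = 8.358.
Conjugate-depth relation: y₂/y₁ = ½[√(1 + 8Fr₁²) − 1] = ½[√559.85 − 1] = 11.33.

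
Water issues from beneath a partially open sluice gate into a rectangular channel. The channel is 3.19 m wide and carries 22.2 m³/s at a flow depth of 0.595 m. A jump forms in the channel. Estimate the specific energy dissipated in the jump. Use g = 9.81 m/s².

q = Q/b = 22.2/3.19 = 6.96 m²/s; V₁ = q/y₁ = 11.7 m/s. Fr₁ = V₁/√(g·y₁) = 4.84.
By Bélanger, y₂/y₁ = ½[√(1 + 8Fr₁²) − 1] = ½[√188.5 − 1] = 6.36.
y₂ = 6.36 × 0.595 = 3.79 m.
Head loss: ΔE = (y₂ − y₁)³/(4y₁y₂) = (3.79 − 0.595)³/(4×0.595×3.79) = 32.5/9.01 = 3.61 m.

ΔE = 3.61 m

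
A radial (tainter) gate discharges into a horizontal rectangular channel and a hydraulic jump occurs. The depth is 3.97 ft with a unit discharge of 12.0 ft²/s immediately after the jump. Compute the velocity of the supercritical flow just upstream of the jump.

V₁ = 23.8 ft/s

V₂ = q/y₂ = 12.0/3.97 = 3.02 ft/s; Fr₂ = V₂/√(g·y₂) = 0.267.
Applying the sequent-depth relation in reverse, y₁/y₂ = ½[√(1 + 8Fr₂²) − 1] = ½[√1.572 − 1] = 0.127.
y₁ = 0.127 × 3.97 = 0.504 ft.
V₁ = q/y₁ = 12.0/0.504 = 23.8 ft/s.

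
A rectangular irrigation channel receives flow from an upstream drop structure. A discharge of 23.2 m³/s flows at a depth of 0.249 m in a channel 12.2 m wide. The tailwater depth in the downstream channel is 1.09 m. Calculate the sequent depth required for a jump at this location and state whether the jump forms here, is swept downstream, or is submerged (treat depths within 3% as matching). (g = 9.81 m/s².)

y₂ = 1.60 m; the jump is swept downstream

q = Q/b = 23.2/12.2 = 1.90 m²/s; V₁ = q/y₁ = 7.64 m/s. Fr₁ = V₁/√(g·y₁) = 4.89.
Sequent-depth ratio: y₂/y₁ = ½[√(1 + 8Fr₁²) − 1] = ½[√192.0 − 1] = 6.43.
y₂ = 6.43 × 0.249 = 1.60 m.
Tailwater y_tw = 1.09 m: y_tw < y₂, so the jump is swept downstream.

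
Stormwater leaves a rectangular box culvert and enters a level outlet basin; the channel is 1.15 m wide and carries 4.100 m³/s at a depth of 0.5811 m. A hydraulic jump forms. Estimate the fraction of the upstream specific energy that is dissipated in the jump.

ΔE/E₁ = 0.187 (18.7%)

q = Q/b = 4.100/1.15 = 3.565 m²/s; V₁ = q/y₁ = 6.135 m/s. Fr₁ = V₁/√(g·y₁) = 2.570.
Bélanger equation: y₂/y₁ = ½[√(1 + 8Fr₁²) − 1] = ½[√53.825 − 1] = 3.168.
y₂ = 3.168 × 0.5811 = 1.841 m.
E₁ = y₁ + V₁²/2g = 2.500 m. ΔE = (y₂ − y₁)³/(4y₁y₂) = 0.4674 m. ΔE/E₁ = 0.4674/2.500 = 0.187.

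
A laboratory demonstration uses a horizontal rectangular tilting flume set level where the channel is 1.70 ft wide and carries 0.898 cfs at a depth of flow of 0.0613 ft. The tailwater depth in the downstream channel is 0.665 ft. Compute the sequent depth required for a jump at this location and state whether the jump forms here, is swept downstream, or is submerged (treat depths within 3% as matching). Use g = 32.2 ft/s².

q = Q/b = 0.898/1.70 = 0.528 ft²/s; V₁ = q/y₁ = 8.62 ft/s. Fr₁ = V₁/√(g·y₁) = 6.13.
By Bélanger, y₂/y₁ = ½[√(1 + 8Fr₁²) − 1] = ½[√302.0 − 1] = 8.19.
y₂ = 8.19 × 0.0613 = 0.502 ft.
Tailwater y_tw = 0.665 ft: y_tw > y₂, so the jump is submerged.

y₂ = 0.502 ft; the jump is submerged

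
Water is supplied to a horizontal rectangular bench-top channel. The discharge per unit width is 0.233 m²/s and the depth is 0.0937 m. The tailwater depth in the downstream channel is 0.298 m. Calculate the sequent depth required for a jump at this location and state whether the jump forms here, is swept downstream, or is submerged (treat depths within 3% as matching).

V₁ = q/y₁ = 0.233/0.0937 = 2.49 m/s. Fr₁ = V₁/√(g·y₁) = 2.49/√(9.81×0.0937) = 2.59.
Sequent-depth ratio: y₂/y₁ = ½[√(1 + 8Fr₁²) − 1] = ½[√54.82 − 1] = 3.20.
y₂ = 3.20 × 0.0937 = 0.300 m.
Tailwater y_tw = 0.298 m: y_tw ≈ y₂, so the jump forms here.

y₂ = 0.300 m; the jump forms here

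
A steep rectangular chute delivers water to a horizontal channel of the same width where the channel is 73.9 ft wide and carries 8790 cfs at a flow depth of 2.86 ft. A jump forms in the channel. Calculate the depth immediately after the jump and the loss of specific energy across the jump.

q = Q/b = 8790/73.9 = 119 ft²/s; V₁ = q/y₁ = 41.6 ft/s. Fr₁ = V₁/√(g·y₁) = 4.33.
Bélanger equation: y₂/y₁ = ½[√(1 + 8Fr₁²) − 1] = ½[√151.3 − 1] = 5.65.
y₂ = 5.65 × 2.86 = 16.2 ft.
V₂ = q/y₂ = 119/16.2 = 7.36 ft/s. E₁ = y₁ + V₁²/2g = 29.7 ft; E₂ = y₂ + V₂²/2g = 17.0 ft. ΔE = E₁ − E₂ = 12.7 ft.

y₂ = 16.2 ft; ΔE = 12.7 ft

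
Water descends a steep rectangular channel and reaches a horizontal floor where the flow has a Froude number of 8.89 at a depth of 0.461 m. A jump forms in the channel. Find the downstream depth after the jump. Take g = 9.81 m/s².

y₂ = 5.57 m

Fr₁ = 8.89 (given).
By Bélanger, y₂/y₁ = ½[√(1 + 8Fr₁²) − 1] = ½[√633.3 − 1] = 12.1.
y₂ = 12.1 × 0.461 = 5.57 m.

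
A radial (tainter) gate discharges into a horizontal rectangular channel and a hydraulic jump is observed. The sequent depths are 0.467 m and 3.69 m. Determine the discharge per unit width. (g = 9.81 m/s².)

For a rectangular channel the momentum equation gives q² = ½·g·y₁·y₂·(y₁ + y₂) = ½×9.81×0.467×3.69×4.16 = 35.1.
q = √35.1 = 5.93 m²/s.

q = 5.93 m²/s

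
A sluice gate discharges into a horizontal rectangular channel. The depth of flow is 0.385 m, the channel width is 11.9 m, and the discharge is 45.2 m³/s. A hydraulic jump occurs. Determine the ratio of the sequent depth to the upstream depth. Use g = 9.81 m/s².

y₂/y₁ = 6.70

q = Q/b = 45.2/11.9 = 3.80 m²/s; V₁ = q/y₁ = 9.87 m/s. Fr₁ = V₁/√(g·y₁) = 5.08.
Sequent-depth ratio: y₂/y₁ = ½[√(1 + 8Fr₁²) − 1] = ½[√207.2 − 1] = 6.70.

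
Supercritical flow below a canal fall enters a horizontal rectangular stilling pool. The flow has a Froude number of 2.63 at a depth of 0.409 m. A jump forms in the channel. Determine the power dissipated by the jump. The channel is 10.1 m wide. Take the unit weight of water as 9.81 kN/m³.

P = 76.7 kW

Fr₁ = 2.63 (given).
From the momentum equation for a rectangular channel, y₂/y₁ = ½[√(1 + 8Fr₁²) − 1] = ½[√56.34 − 1] = 3.25.
y₂ = 3.25 × 0.409 = 1.33 m.
Head loss: ΔE = (y₂ − y₁)³/(4y₁y₂) = (1.33 − 0.409)³/(4×0.409×1.33) = 0.782/2.18 = 0.359 m.
V₁ = Fr₁·√(g·y₁) = 2.63×√(9.81×0.409) = 5.27 m/s; q = V₁·y₁ = 2.15 m²/s. Q = q·b = 2.15 × 10.1 = 21.8 m³/s. P = γ·Q·ΔE = 9.81 × 21.8 × 0.359 = 76.7 kW.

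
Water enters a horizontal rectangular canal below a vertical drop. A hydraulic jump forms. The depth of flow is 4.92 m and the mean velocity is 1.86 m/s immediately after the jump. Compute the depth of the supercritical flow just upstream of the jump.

y₁ = 0.626 m

Fr₂ = V₂/√(g·y₂) = 1.86/√(9.81×4.92) = 0.268.
Applying the sequent-depth relation in reverse, y₁/y₂ = ½[√(1 + 8Fr₂²) − 1] = ½[√1.573 − 1] = 0.127.
y₁ = 0.127 × 4.92 = 0.626 m.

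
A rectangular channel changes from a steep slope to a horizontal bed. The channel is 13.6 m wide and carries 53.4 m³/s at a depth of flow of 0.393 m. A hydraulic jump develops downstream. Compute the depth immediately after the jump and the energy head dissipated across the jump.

y₂ = 2.64 m; ΔE = 2.73 m

q = Q/b = 53.4/13.6 = 3.93 m²/s; V₁ = q/y₁ = 9.99 m/s. Fr₁ = V₁/√(g·y₁) = 5.09.
Sequent-depth ratio: y₂/y₁ = ½[√(1 + 8Fr₁²) − 1] = ½[√208.1 − 1] = 6.71.
y₂ = 6.71 × 0.393 = 2.64 m.
Head loss: ΔE = (y₂ − y₁)³/(4y₁y₂) = (2.64 − 0.393)³/(4×0.393×2.64) = 11.3/4.15 = 2.73 m.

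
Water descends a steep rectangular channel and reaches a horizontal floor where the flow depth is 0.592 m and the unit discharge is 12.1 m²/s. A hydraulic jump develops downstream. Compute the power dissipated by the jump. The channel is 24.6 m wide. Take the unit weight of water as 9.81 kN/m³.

P = 43546 kW

V₁ = q/y₁ = 12.1/0.592 = 20.4 m/s. Fr₁ = V₁/√(g·y₁) = 20.4/√(9.81×0.592) = 8.48.
By Bélanger, y₂/y₁ = ½[√(1 + 8Fr₁²) − 1] = ½[√576.5 − 1] = 11.5.
y₂ = 11.5 × 0.592 = 6.81 m.
Head loss: ΔE = (y₂ − y₁)³/(4y₁y₂) = (6.81 − 0.592)³/(4×0.592×6.81) = 241/16.1 = 14.9 m.
Q = q·b = 12.1 × 24.6 = 298 m³/s. P = γ·Q·ΔE = 9.81 × 298 × 14.9 = 43546 kW.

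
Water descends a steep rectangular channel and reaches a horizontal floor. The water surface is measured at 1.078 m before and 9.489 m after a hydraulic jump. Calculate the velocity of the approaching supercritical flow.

V₁ = 21.36 m/s

For a rectangular channel the momentum equation gives q² = ½·g·y₁·y₂·(y₁ + y₂) = ½×9.81×1.078×9.489×10.57 = 530.2.
q = √530.2 = 23.03 m²/s.
V₁ = q/y₁ = 23.03/1.078 = 21.36 m/s.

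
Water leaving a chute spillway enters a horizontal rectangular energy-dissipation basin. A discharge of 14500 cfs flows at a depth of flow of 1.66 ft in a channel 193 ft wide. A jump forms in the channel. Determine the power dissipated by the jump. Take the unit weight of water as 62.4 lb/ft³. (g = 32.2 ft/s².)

P = 31710 hp

q = Q/b = 14500/193 = 75.1 ft²/s; V₁ = q/y₁ = 45.3 ft/s. Fr₁ = V₁/√(g·y₁) = 6.19.
From the momentum equation for a rectangular channel, y₂/y₁ = ½[√(1 + 8Fr₁²) − 1] = ½[√307.6 − 1] = 8.27.
y₂ = 8.27 × 1.66 = 13.7 ft.
Head loss: ΔE = (y₂ − y₁)³/(4y₁y₂) = (13.7 − 1.66)³/(4×1.66×13.7) = 1757/91.1 = 19.3 ft.
P = γ·Q·ΔE/550 = 62.4 × 14500 × 19.3 / 550 = 31710 hp.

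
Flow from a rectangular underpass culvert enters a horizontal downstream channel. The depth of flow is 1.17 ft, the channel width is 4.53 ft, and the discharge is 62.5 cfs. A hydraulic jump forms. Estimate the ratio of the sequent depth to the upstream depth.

q = Q/b = 62.5/4.53 = 13.8 ft²/s; V₁ = q/y₁ = 11.8 ft/s. Fr₁ = V₁/√(g·y₁) = 1.92.
Sequent-depth ratio: y₂/y₁ = ½[√(1 + 8Fr₁²) − 1] = ½[√30.53 − 1] = 2.26.

y₂/y₁ = 2.26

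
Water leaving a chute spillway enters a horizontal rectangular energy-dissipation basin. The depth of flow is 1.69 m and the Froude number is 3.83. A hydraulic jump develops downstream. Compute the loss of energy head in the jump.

ΔE = 5.23 m

Fr₁ = 3.83 (given).
Conjugate-depth relation: y₂/y₁ = ½[√(1 + 8Fr₁²) − 1] = ½[√118.4 − 1] = 4.94.
y₂ = 4.94 × 1.69 = 8.35 m.
V₁ = Fr₁·√(g·y₁) = 3.83×√(9.81×1.69) = 15.6 m/s; q = V₁·y₁ = 26.4 m²/s. V₂ = q/y₂ = 26.4/8.35 = 3.16 m/s. E₁ = y₁ + V₁²/2g = 14.1 m; E₂ = y₂ + V₂²/2g = 8.86 m. ΔE = E₁ − E₂ = 5.23 m.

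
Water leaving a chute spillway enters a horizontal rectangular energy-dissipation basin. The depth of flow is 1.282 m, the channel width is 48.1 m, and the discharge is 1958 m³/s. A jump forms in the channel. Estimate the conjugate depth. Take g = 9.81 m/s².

y₂ = 15.60 m

q = Q/b = 1958/48.1 = 40.71 m²/s; V₁ = q/y₁ = 31.75 m/s. Fr₁ = V₁/√(g·y₁) = 8.954.
Conjugate-depth relation: y₂/y₁ = ½[√(1 + 8Fr₁²) − 1] = ½[√642.35 − 1] = 12.17.
y₂ = 12.17 × 1.282 = 15.60 m.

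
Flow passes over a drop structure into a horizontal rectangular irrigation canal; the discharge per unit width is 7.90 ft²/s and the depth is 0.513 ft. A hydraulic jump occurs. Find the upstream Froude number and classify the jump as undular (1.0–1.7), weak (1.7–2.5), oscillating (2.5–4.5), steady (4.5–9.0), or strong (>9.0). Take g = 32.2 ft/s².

V₁ = q/y₁ = 7.90/0.513 = 15.4 ft/s. Fr₁ = V₁/√(g·y₁) = 15.4/√(32.2×0.513) = 3.79.
Fr₁ = 3.79 lies in the oscillating range.

Fr₁ = 3.79; oscillating jump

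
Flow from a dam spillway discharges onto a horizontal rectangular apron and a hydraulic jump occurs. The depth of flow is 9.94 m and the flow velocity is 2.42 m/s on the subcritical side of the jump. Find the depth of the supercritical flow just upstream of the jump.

Fr₂ = V₂/√(g·y₂) = 2.42/√(9.81×9.94) = 0.245.
Applying the sequent-depth relation in reverse, y₁/y₂ = ½[√(1 + 8Fr₂²) − 1] = ½[√1.480 − 1] = 0.108.
y₁ = 0.108 × 9.94 = 1.08 m.

y₁ = 1.08 m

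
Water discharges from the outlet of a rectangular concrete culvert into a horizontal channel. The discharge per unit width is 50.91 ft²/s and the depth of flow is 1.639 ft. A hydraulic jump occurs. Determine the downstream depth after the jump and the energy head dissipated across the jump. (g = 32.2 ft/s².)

y₂ = 9.125 ft; ΔE = 7.012 ft

V₁ = q/y₁ = 50.91/1.639 = 31.06 ft/s. Fr₁ = V₁/√(g·y₁) = 31.06/√(32.2×1.639) = 4.276.
By Bélanger, y₂/y₁ = ½[√(1 + 8Fr₁²) − 1] = ½[√147.25 − 1] = 5.567.
y₂ = 5.567 × 1.639 = 9.125 ft.
V₂ = q/y₂ = 50.91/9.125 = 5.579 ft/s. E₁ = y₁ + V₁²/2g = 16.62 ft; E₂ = y₂ + V₂²/2g = 9.608 ft. ΔE = E₁ − E₂ = 7.012 ft.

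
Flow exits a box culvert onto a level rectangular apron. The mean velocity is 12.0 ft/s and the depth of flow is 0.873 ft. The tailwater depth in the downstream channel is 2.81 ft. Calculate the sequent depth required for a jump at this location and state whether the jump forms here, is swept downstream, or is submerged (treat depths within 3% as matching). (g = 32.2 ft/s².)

y₂ = 2.39 ft; the jump is submerged

Fr₁ = V₁/√(g·y₁) = 12.0/√(32.2×0.873) = 2.26.
Conjugate-depth relation: y₂/y₁ = ½[√(1 + 8Fr₁²) − 1] = ½[√41.98 − 1] = 2.74.
y₂ = 2.74 × 0.873 = 2.39 ft.
Tailwater y_tw = 2.81 ft: y_tw > y₂, so the jump is submerged.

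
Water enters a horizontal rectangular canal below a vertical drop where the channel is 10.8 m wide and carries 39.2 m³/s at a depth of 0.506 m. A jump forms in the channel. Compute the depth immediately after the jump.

y₂ = 2.06 m

q = Q/b = 39.2/10.8 = 3.63 m²/s; V₁ = q/y₁ = 7.17 m/s. Fr₁ = V₁/√(g·y₁) = 3.22.
Conjugate-depth relation: y₂/y₁ = ½[√(1 + 8Fr₁²) − 1] = ½[√83.93 − 1] = 4.08.
y₂ = 4.08 × 0.506 = 2.06 m.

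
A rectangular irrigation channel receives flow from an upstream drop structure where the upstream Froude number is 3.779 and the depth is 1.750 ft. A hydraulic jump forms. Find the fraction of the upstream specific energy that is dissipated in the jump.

Fr₁ = 3.779 (given).
Conjugate-depth relation: y₂/y₁ = ½[√(1 + 8Fr₁²) − 1] = ½[√115.25 − 1] = 4.868.
y₂ = 4.868 × 1.750 = 8.518 ft.
E₁ = y₁(1 + Fr₁²/2) = 1.750×(1 + 3.779²/2) = 14.25 ft. ΔE = (y₂ − y₁)³/(4y₁y₂) = 5.200 ft. ΔE/E₁ = 5.200/14.25 = 0.365.

ΔE/E₁ = 0.365 (36.5%)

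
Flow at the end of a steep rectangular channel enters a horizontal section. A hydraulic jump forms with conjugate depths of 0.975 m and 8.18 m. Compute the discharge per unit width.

q = 18.9 m²/s

For a rectangular channel the momentum equation gives q² = ½·g·y₁·y₂·(y₁ + y₂) = ½×9.81×0.975×8.18×9.15 = 358.
q = √358 = 18.9 m²/s.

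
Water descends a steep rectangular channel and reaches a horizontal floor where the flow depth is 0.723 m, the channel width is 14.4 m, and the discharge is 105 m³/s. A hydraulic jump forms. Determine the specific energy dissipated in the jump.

ΔE = 2.16 m

q = Q/b = 105/14.4 = 7.29 m²/s; V₁ = q/y₁ = 10.1 m/s. Fr₁ = V₁/√(g·y₁) = 3.79.
Sequent-depth ratio: y₂/y₁ = ½[√(1 + 8Fr₁²) − 1] = ½[√115.7 − 1] = 4.88.
y₂ = 4.88 × 0.723 = 3.53 m.
Head loss: ΔE = (y₂ − y₁)³/(4y₁y₂) = (3.53 − 0.723)³/(4×0.723×3.53) = 22.1/10.2 = 2.16 m.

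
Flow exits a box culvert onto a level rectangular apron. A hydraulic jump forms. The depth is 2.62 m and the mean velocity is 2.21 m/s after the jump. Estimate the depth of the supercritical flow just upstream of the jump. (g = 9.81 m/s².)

Fr₂ = V₂/√(g·y₂) = 2.21/√(9.81×2.62) = 0.436.
Applying the sequent-depth relation in reverse, y₁/y₂ = ½[√(1 + 8Fr₂²) − 1] = ½[√2.520 − 1] = 0.294.
y₁ = 0.294 × 2.62 = 0.770 m.

y₁ = 0.770 m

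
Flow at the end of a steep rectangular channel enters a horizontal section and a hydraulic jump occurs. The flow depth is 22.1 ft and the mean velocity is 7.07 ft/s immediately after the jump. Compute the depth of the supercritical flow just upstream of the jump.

y₁ = 2.76 ft

Fr₂ = V₂/√(g·y₂) = 7.07/√(32.2×22.1) = 0.265.
The Bélanger relation is symmetric: y₁/y₂ = ½[√(1 + 8Fr₂²) − 1] = ½[√1.562 − 1] = 0.125.
y₁ = 0.125 × 22.1 = 2.76 ft.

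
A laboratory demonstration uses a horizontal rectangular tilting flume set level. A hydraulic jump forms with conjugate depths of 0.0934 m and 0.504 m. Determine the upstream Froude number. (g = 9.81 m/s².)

For a rectangular channel the momentum equation gives q² = ½·g·y₁·y₂·(y₁ + y₂) = ½×9.81×0.0934×0.504×0.597 = 0.138.
q = √0.138 = 0.371 m²/s.
V₁ = q/y₁ = 3.98 m/s; Fr₁ = V₁/√(g·y₁) = 4.15.

Fr₁ = 4.15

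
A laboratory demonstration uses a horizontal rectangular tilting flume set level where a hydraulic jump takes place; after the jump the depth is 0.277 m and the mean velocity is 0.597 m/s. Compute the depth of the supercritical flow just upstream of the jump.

y₁ = 0.0598 m

Fr₂ = V₂/√(g·y₂) = 0.597/√(9.81×0.277) = 0.362.
Applying the sequent-depth relation in reverse, y₁/y₂ = ½[√(1 + 8Fr₂²) − 1] = ½[√2.049 − 1] = 0.216.
y₁ = 0.216 × 0.277 = 0.0598 m.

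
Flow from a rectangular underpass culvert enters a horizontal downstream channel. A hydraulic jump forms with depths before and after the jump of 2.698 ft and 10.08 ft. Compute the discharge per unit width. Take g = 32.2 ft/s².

q = 74.80 ft²/s

For a rectangular channel the momentum equation gives q² = ½·g·y₁·y₂·(y₁ + y₂) = ½×32.2×2.698×10.08×12.78 = 5595.
q = √5595 = 74.80 ft²/s.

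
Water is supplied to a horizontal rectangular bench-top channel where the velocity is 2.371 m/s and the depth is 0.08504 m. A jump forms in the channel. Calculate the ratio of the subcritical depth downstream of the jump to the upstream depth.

y₂/y₁ = 3.205

Fr₁ = V₁/√(g·y₁) = 2.371/√(9.81×0.08504) = 2.596.
By Bélanger, y₂/y₁ = ½[√(1 + 8Fr₁²) − 1] = ½[√54.909 − 1] = 3.205.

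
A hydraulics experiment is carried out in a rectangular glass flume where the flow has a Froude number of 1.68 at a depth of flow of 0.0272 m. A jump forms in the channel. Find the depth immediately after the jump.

y₂ = 0.0524 m

Fr₁ = 1.68 (given).
From the momentum equation for a rectangular channel, y₂/y₁ = ½[√(1 + 8Fr₁²) − 1] = ½[√23.58 − 1] = 1.93.
y₂ = 1.93 × 0.0272 = 0.0524 m.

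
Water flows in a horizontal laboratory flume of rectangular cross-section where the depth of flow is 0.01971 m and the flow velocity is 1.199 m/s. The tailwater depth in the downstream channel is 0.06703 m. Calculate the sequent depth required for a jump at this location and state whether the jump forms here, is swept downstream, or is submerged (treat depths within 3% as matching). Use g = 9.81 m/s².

Fr₁ = V₁/√(g·y₁) = 1.199/√(9.81×0.01971) = 2.727.
Sequent-depth ratio: y₂/y₁ = ½[√(1 + 8Fr₁²) − 1] = ½[√60.480 − 1] = 3.388.
y₂ = 3.388 × 0.01971 = 0.06679 m.
Tailwater y_tw = 0.06703 m: y_tw ≈ y₂, so the jump forms here.

y₂ = 0.06679 m; the jump forms here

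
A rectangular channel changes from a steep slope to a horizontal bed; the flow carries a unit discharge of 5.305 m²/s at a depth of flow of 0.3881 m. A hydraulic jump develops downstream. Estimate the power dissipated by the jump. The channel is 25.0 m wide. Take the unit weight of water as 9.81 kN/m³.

P = 7999 kW

V₁ = q/y₁ = 5.305/0.3881 = 13.67 m/s. Fr₁ = V₁/√(g·y₁) = 13.67/√(9.81×0.3881) = 7.005.
Sequent-depth ratio: y₂/y₁ = ½[√(1 + 8Fr₁²) − 1] = ½[√393.61 − 1] = 9.420.
y₂ = 9.420 × 0.3881 = 3.656 m.
V₂ = q/y₂ = 5.305/3.656 = 1.451 m/s. E₁ = y₁ + V₁²/2g = 9.911 m; E₂ = y₂ + V₂²/2g = 3.763 m. ΔE = E₁ − E₂ = 6.148 m.
Q = q·b = 5.305 × 25.0 = 132.6 m³/s. P = γ·Q·ΔE = 9.81 × 132.6 × 6.148 = 7999 kW.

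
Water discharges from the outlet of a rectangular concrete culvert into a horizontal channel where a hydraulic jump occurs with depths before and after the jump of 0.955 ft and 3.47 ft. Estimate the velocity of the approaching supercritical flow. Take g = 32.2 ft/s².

For a rectangular channel the momentum equation gives q² = ½·g·y₁·y₂·(y₁ + y₂) = ½×32.2×0.955×3.47×4.42 = 236.
q = √236 = 15.4 ft²/s.
V₁ = q/y₁ = 15.4/0.955 = 16.1 ft/s.

V₁ = 16.1 ft/s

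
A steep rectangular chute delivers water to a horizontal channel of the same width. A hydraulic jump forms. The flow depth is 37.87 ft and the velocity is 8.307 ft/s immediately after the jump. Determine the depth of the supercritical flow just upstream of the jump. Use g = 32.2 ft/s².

Fr₂ = V₂/√(g·y₂) = 8.307/√(32.2×37.87) = 0.2379.
Since the conjugate-depth ratio holds either way, y₁/y₂ = ½[√(1 + 8Fr₂²) − 1] = ½[√1.4527 − 1] = 0.1026.
y₁ = 0.1026 × 37.87 = 3.887 ft.

y₁ = 3.887 ft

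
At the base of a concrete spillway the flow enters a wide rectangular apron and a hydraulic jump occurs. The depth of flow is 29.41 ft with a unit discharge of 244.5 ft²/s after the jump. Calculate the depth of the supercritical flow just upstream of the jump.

V₂ = q/y₂ = 244.5/29.41 = 8.313 ft/s; Fr₂ = V₂/√(g·y₂) = 0.2702.
The Bélanger relation is symmetric: y₁/y₂ = ½[√(1 + 8Fr₂²) − 1] = ½[√1.5839 − 1] = 0.1293.
y₁ = 0.1293 × 29.41 = 3.801 ft.

y₁ = 3.801 ft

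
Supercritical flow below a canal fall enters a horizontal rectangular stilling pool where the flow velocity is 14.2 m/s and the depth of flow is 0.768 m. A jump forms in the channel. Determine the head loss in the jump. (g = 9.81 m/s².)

ΔE = 5.58 m

Fr₁ = V₁/√(g·y₁) = 14.2/√(9.81×0.768) = 5.17.
Bélanger equation: y₂/y₁ = ½[√(1 + 8Fr₁²) − 1] = ½[√215.1 − 1] = 6.83.
y₂ = 6.83 × 0.768 = 5.25 m.
Head loss: ΔE = (y₂ − y₁)³/(4y₁y₂) = (5.25 − 0.768)³/(4×0.768×5.25) = 89.9/16.1 = 5.58 m.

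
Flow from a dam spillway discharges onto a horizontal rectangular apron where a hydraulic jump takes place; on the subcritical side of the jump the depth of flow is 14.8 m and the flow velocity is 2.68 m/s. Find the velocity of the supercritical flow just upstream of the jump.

Fr₂ = V₂/√(g·y₂) = 2.68/√(9.81×14.8) = 0.222.
From the momentum equation (using Fr₂), y₁/y₂ = ½[√(1 + 8Fr₂²) − 1] = ½[√1.396 − 1] = 0.0907.
y₁ = 0.0907 × 14.8 = 1.34 m.
V₁ = q/y₁ = 39.7/1.34 = 29.5 m/s.

V₁ = 29.5 m/s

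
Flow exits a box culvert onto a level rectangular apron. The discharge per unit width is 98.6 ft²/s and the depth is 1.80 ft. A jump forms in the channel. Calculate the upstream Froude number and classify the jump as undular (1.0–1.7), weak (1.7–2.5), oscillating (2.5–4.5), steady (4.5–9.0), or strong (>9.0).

V₁ = q/y₁ = 98.6/1.80 = 54.8 ft/s. Fr₁ = V₁/√(g·y₁) = 54.8/√(32.2×1.80) = 7.20.
Fr₁ = 7.20 lies in the steady range.

Fr₁ = 7.20; steady jump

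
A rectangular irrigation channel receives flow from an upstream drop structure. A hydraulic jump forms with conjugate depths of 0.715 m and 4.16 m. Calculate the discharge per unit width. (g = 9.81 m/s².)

q = 8.43 m²/s

For a rectangular channel the momentum equation gives q² = ½·g·y₁·y₂·(y₁ + y₂) = ½×9.81×0.715×4.16×4.88 = 71.1.
q = √71.1 = 8.43 m²/s.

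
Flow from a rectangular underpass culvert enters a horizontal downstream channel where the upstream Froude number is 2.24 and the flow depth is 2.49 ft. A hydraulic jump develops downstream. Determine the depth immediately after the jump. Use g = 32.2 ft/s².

y₂ = 6.74 ft

Fr₁ = 2.24 (given).
Sequent-depth ratio: y₂/y₁ = ½[√(1 + 8Fr₁²) − 1] = ½[√41.14 − 1] = 2.71.
y₂ = 2.71 × 2.49 = 6.74 ft.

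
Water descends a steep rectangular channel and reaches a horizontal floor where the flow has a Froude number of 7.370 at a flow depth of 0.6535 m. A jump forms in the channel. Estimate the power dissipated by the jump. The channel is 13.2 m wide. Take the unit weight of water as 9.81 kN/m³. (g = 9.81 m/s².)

Fr₁ = 7.370 (given).
Sequent-depth ratio: y₂/y₁ = ½[√(1 + 8Fr₁²) − 1] = ½[√435.54 − 1] = 9.935.
y₂ = 9.935 × 0.6535 = 6.492 m.
V₁ = Fr₁·√(g·y₁) = 7.370×√(9.81×0.6535) = 18.66 m/s; q = V₁·y₁ = 12.19 m²/s. V₂ = q/y₂ = 12.19/6.492 = 1.878 m/s. E₁ = y₁ + V₁²/2g = 18.40 m; E₂ = y₂ + V₂²/2g = 6.672 m. ΔE = E₁ − E₂ = 11.73 m.
Q = q·b = 12.19 × 13.2 = 161.0 m³/s. P = γ·Q·ΔE = 9.81 × 161.0 × 11.73 = 18522 kW.

P = 18522 kW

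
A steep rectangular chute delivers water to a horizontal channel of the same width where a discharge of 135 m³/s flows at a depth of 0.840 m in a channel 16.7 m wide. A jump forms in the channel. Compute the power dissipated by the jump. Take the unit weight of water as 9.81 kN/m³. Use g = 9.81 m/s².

P = 2273 kW

q = Q/b = 135/16.7 = 8.08 m²/s; V₁ = q/y₁ = 9.62 m/s. Fr₁ = V₁/√(g·y₁) = 3.35.
Bélanger equation: y₂/y₁ = ½[√(1 + 8Fr₁²) − 1] = ½[√90.91 − 1] = 4.27.
y₂ = 4.27 × 0.840 = 3.58 m.
Head loss: ΔE = (y₂ − y₁)³/(4y₁y₂) = (3.58 − 0.840)³/(4×0.840×3.58) = 20.7/12.0 = 1.72 m.
P = γ·Q·ΔE = 9.81 × 135 × 1.72 = 2273 kW.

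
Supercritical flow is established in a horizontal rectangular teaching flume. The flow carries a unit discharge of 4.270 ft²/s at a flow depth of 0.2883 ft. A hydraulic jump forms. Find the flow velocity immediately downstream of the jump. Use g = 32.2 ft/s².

V₂ = 2.317 ft/s

V₁ = q/y₁ = 4.270/0.2883 = 14.81 ft/s. Fr₁ = V₁/√(g·y₁) = 14.81/√(32.2×0.2883) = 4.861.
Bélanger equation: y₂/y₁ = ½[√(1 + 8Fr₁²) − 1] = ½[√190.04 − 1] = 6.393.
y₂ = 6.393 × 0.2883 = 1.843 ft.
V₂ = q/y₂ = 4.270/1.843 = 2.317 ft/s.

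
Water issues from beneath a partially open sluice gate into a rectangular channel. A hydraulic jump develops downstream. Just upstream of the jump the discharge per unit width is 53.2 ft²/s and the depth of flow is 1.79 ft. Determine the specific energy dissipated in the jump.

ΔE = 5.91 ft

V₁ = q/y₁ = 53.2/1.79 = 29.7 ft/s. Fr₁ = V₁/√(g·y₁) = 29.7/√(32.2×1.79) = 3.91.
From the momentum equation for a rectangular channel, y₂/y₁ = ½[√(1 + 8Fr₁²) − 1] = ½[√123.6 − 1] = 5.06.
y₂ = 5.06 × 1.79 = 9.06 ft.
Head loss: ΔE = (y₂ − y₁)³/(4y₁y₂) = (9.06 − 1.79)³/(4×1.79×9.06) = 383/64.8 = 5.91 ft.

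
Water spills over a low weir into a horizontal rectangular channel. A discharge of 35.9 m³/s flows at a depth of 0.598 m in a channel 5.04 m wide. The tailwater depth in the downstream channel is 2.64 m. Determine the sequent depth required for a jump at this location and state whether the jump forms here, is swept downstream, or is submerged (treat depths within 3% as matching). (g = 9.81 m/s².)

q = Q/b = 35.9/5.04 = 7.12 m²/s; V₁ = q/y₁ = 11.9 m/s. Fr₁ = V₁/√(g·y₁) = 4.92.
Bélanger equation: y₂/y₁ = ½[√(1 + 8Fr₁²) − 1] = ½[√194.5 − 1] = 6.47.
y₂ = 6.47 × 0.598 = 3.87 m.
Tailwater y_tw = 2.64 m: y_tw < y₂, so the jump is swept downstream.

y₂ = 3.87 m; the jump is swept downstream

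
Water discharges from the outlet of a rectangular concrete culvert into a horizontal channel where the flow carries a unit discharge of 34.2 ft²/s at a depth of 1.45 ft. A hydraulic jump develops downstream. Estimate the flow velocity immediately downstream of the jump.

V₂ = 5.35 ft/s

V₁ = q/y₁ = 34.2/1.45 = 23.6 ft/s. Fr₁ = V₁/√(g·y₁) = 23.6/√(32.2×1.45) = 3.45.
From the momentum equation for a rectangular channel, y₂/y₁ = ½[√(1 + 8Fr₁²) − 1] = ½[√96.32 − 1] = 4.41.
y₂ = 4.41 × 1.45 = 6.39 ft.
V₂ = q/y₂ = 34.2/6.39 = 5.35 ft/s.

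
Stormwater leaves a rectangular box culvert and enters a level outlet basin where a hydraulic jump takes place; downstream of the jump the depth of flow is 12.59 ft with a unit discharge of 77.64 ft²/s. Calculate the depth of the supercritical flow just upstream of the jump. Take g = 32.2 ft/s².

y₁ = 2.034 ft

V₂ = q/y₂ = 77.64/12.59 = 6.167 ft/s; Fr₂ = V₂/√(g·y₂) = 0.3063.
From the momentum equation (using Fr₂), y₁/y₂ = ½[√(1 + 8Fr₂²) − 1] = ½[√1.7505 − 1] = 0.1615.
y₁ = 0.1615 × 12.59 = 2.034 ft.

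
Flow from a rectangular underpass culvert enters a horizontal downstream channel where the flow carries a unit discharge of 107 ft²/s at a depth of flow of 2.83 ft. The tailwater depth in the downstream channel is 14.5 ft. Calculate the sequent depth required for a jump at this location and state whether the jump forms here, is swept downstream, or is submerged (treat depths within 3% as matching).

V₁ = q/y₁ = 107/2.83 = 37.8 ft/s. Fr₁ = V₁/√(g·y₁) = 37.8/√(32.2×2.83) = 3.96.
Conjugate-depth relation: y₂/y₁ = ½[√(1 + 8Fr₁²) − 1] = ½[√126.5 − 1] = 5.12.
y₂ = 5.12 × 2.83 = 14.5 ft.
Tailwater y_tw = 14.5 ft: y_tw ≈ y₂, so the jump forms here.

y₂ = 14.5 ft; the jump forms here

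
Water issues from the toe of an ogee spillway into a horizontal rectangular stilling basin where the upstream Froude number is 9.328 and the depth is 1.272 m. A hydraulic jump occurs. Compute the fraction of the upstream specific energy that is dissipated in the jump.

Fr₁ = 9.328 (given).
Sequent-depth ratio: y₂/y₁ = ½[√(1 + 8Fr₁²) − 1] = ½[√697.09 − 1] = 12.70.
y₂ = 12.70 × 1.272 = 16.16 m.
E₁ = y₁(1 + Fr₁²/2) = 1.272×(1 + 9.328²/2) = 56.61 m. ΔE = (y₂ − y₁)³/(4y₁y₂) = 40.11 m. ΔE/E₁ = 40.11/56.61 = 0.709.

ΔE/E₁ = 0.709 (70.9%)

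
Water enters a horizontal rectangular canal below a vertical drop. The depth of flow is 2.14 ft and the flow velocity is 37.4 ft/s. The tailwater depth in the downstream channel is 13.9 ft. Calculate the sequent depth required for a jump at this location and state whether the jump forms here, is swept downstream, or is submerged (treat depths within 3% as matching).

y₂ = 12.6 ft; the jump is submerged

Fr₁ = V₁/√(g·y₁) = 37.4/√(32.2×2.14) = 4.51.
Sequent-depth ratio: y₂/y₁ = ½[√(1 + 8Fr₁²) − 1] = ½[√163.4 − 1] = 5.89.
y₂ = 5.89 × 2.14 = 12.6 ft.
Tailwater y_tw = 13.9 ft: y_tw > y₂, so the jump is submerged.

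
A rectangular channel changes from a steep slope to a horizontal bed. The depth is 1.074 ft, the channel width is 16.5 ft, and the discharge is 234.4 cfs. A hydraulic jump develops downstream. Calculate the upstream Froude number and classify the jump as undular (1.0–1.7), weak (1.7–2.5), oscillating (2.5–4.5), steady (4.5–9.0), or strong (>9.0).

q = Q/b = 234.4/16.5 = 14.21 ft²/s; V₁ = q/y₁ = 13.23 ft/s. Fr₁ = V₁/√(g·y₁) = 2.249.
Fr₁ = 2.249 lies in the weak range.

Fr₁ = 2.249; weak jump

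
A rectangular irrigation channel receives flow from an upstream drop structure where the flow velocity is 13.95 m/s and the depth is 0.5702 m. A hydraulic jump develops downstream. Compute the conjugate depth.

y₂ = 4.480 m

Fr₁ = V₁/√(g·y₁) = 13.95/√(9.81×0.5702) = 5.898.
By Bélanger, y₂/y₁ = ½[√(1 + 8Fr₁²) − 1] = ½[√279.32 − 1] = 7.856.
y₂ = 7.856 × 0.5702 = 4.480 m.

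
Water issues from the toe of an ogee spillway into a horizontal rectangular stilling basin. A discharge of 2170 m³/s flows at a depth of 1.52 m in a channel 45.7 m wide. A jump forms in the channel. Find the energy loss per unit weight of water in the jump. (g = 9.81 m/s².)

ΔE = 34.2 m

q = Q/b = 2170/45.7 = 47.5 m²/s; V₁ = q/y₁ = 31.2 m/s. Fr₁ = V₁/√(g·y₁) = 8.09.
Sequent-depth ratio: y₂/y₁ = ½[√(1 + 8Fr₁²) − 1] = ½[√524.6 − 1] = 11.0.
y₂ = 11.0 × 1.52 = 16.6 m.
V₂ = q/y₂ = 47.5/16.6 = 2.85 m/s. E₁ = y₁ + V₁²/2g = 51.3 m; E₂ = y₂ + V₂²/2g = 17.1 m. ΔE = E₁ − E₂ = 34.2 m.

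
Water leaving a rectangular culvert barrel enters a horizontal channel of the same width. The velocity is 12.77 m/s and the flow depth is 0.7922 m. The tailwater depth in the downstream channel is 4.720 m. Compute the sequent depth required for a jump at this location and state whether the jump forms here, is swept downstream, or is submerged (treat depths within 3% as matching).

Fr₁ = V₁/√(g·y₁) = 12.77/√(9.81×0.7922) = 4.581.
Sequent-depth ratio: y₂/y₁ = ½[√(1 + 8Fr₁²) − 1] = ½[√168.87 − 1] = 5.997.
y₂ = 5.997 × 0.7922 = 4.751 m.
Tailwater y_tw = 4.720 m: y_tw ≈ y₂, so the jump forms here.

y₂ = 4.751 m; the jump forms here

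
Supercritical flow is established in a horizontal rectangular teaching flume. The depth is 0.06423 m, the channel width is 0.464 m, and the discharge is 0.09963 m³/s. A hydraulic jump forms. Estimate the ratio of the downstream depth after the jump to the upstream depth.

y₂/y₁ = 5.477

q = Q/b = 0.09963/0.464 = 0.2147 m²/s; V₁ = q/y₁ = 3.343 m/s. Fr₁ = V₁/√(g·y₁) = 4.211.
Conjugate-depth relation: y₂/y₁ = ½[√(1 + 8Fr₁²) − 1] = ½[√142.89 − 1] = 5.477.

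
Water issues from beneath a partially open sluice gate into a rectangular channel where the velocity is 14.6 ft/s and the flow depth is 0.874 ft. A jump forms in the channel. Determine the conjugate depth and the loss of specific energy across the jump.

Fr₁ = V₁/√(g·y₁) = 14.6/√(32.2×0.874) = 2.75.
Bélanger equation: y₂/y₁ = ½[√(1 + 8Fr₁²) − 1] = ½[√61.59 − 1] = 3.42.
y₂ = 3.42 × 0.874 = 2.99 ft.
Head loss: ΔE = (y₂ − y₁)³/(4y₁y₂) = (2.99 − 0.874)³/(4×0.874×2.99) = 9.51/10.5 = 0.909 ft.

y₂ = 2.99 ft; ΔE = 0.909 ft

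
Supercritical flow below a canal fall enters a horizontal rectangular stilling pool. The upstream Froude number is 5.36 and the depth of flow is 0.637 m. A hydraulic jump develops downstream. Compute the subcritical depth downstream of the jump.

Fr₁ = 5.36 (given).
By Bélanger, y₂/y₁ = ½[√(1 + 8Fr₁²) − 1] = ½[√230.8 − 1] = 7.10.
y₂ = 7.10 × 0.637 = 4.52 m.

y₂ = 4.52 m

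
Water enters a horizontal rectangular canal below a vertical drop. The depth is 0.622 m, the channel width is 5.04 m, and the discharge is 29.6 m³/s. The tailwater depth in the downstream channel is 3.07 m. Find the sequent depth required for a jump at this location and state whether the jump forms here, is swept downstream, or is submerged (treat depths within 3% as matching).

y₂ = 3.07 m; the jump forms here

q = Q/b = 29.6/5.04 = 5.87 m²/s; V₁ = q/y₁ = 9.44 m/s. Fr₁ = V₁/√(g·y₁) = 3.82.
Bélanger equation: y₂/y₁ = ½[√(1 + 8Fr₁²) − 1] = ½[√117.9 − 1] = 4.93.
y₂ = 4.93 × 0.622 = 3.07 m.
Tailwater y_tw = 3.07 m: y_tw ≈ y₂, so the jump forms here.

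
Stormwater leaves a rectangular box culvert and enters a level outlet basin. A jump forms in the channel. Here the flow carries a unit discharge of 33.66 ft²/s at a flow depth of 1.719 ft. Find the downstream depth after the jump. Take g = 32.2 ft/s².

y₂ = 5.596 ft

V₁ = q/y₁ = 33.66/1.719 = 19.58 ft/s. Fr₁ = V₁/√(g·y₁) = 19.58/√(32.2×1.719) = 2.632.
Sequent-depth ratio: y₂/y₁ = ½[√(1 + 8Fr₁²) − 1] = ½[√56.416 − 1] = 3.256.
y₂ = 3.256 × 1.719 = 5.596 ft.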